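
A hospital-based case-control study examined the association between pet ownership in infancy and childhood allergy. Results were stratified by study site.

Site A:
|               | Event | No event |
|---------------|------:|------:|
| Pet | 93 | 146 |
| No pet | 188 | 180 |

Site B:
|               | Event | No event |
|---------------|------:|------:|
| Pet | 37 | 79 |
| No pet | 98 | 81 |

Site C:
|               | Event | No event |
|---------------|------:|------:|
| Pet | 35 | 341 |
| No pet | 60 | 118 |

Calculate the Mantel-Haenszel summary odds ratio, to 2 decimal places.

OR_MH = Σ(aᵢdᵢ/nᵢ) / Σ(bᵢcᵢ/nᵢ), where nᵢ is the stratum total.
Stratum 1 (Site A): n = 607; a·d/n = 93·180/607 = 27.5783; b·c/n = 146·188/607 = 45.2191
Stratum 2 (Site B): n = 295; a·d/n = 37·81/295 = 10.1593; b·c/n = 79·98/295 = 26.2441
Stratum 3 (Site C): n = 554; a·d/n = 35·118/554 = 7.4549; b·c/n = 341·60/554 = 36.9314
OR_MH = (27.5783 + 10.1593 + 7.4549) / (45.2191 + 26.2441 + 36.9314) = 45.1924 / 108.3946 = 0.41693

0.42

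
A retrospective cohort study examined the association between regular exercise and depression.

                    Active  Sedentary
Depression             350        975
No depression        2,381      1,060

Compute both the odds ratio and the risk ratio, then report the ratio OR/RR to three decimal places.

Reading the table with exposure as columns: a = 350 (Active, case), b = 2381 (Active, non-case), c = 975 (Sedentary, case), d = 1060.
OR = (350·1060)/(2381·975) = 371000/2321475 = 0.15981
Risk in exposed = 350/2731 = 0.12816; risk in unexposed = 975/2035 = 0.47912; RR = 0.26749
OR/RR = 0.15981 / 0.26749 = 0.59745
The outcome is not rare, so the OR lies further from 1 than the RR.

0.597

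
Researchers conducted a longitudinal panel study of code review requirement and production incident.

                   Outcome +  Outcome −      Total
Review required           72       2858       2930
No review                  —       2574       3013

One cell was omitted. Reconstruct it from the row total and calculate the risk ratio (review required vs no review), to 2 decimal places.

The missing cell is in the unexposed row: 3013 − 2574 = 439.
So a = 72, b = 2858, c = 439, d = 2574.
RR = [a/(a+b)] / [c/(c+d)] = (72/2930) / (439/3013) = 0.02457/0.14570 = 0.16866

0.17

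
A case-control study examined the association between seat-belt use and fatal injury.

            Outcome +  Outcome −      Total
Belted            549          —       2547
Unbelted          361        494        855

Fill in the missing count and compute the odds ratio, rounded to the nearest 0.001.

The missing cell is in the exposed row: 2547 − 549 = 1998.
So a = 549, b = 1998, c = 361, d = 494.
OR = (a·d)/(b·c) = (549 × 494) / (1998 × 361) = 271206 / 721278 = 0.37601

0.376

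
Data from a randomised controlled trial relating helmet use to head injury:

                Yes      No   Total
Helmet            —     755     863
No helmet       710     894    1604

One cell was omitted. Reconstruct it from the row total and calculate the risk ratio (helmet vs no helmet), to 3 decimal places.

The missing cell is in the exposed row: 863 − 755 = 108.
So a = 108, b = 755, c = 710, d = 894.
RR = [a/(a+b)] / [c/(c+d)] = (108/863) / (710/1604) = 0.12514/0.44264 = 0.28272

0.283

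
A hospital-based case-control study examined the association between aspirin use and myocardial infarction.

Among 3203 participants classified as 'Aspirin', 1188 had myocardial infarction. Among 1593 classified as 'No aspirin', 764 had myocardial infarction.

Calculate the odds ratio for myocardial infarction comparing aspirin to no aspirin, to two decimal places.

From the description: a = 1188, b = 2015, c = 764, d = 829.
OR = (a·d)/(b·c) = (1188 × 829) / (2015 × 764) = 984852 / 1539460 = 0.63974
Exposure is associated with lower odds of myocardial infarction (OR = 0.64 < 1).

0.64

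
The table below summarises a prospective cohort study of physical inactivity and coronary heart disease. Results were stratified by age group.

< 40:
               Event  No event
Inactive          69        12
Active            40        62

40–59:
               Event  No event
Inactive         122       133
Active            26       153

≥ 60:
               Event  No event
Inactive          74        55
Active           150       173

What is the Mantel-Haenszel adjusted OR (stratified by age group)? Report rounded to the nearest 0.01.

3.28

OR_MH = Σ(aᵢdᵢ/nᵢ) / Σ(bᵢcᵢ/nᵢ), where nᵢ is the stratum total.
Stratum 1 (< 40): n = 183; a·d/n = 69·62/183 = 23.3770; b·c/n = 12·40/183 = 2.6230
Stratum 2 (40–59): n = 434; a·d/n = 122·153/434 = 43.0092; b·c/n = 133·26/434 = 7.9677
Stratum 3 (≥ 60): n = 452; a·d/n = 74·173/452 = 28.3230; b·c/n = 55·150/452 = 18.2522
OR_MH = (23.3770 + 43.0092 + 28.3230) / (2.6230 + 7.9677 + 18.2522) = 94.7093 / 28.8429 = 3.28362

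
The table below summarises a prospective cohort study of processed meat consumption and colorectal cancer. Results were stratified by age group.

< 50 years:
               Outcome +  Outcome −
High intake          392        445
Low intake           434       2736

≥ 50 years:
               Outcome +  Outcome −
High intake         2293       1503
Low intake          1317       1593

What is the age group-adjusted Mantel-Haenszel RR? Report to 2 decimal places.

RR_MH = Σ(aᵢ·n₀ᵢ/nᵢ) / Σ(cᵢ·n₁ᵢ/nᵢ), with n₁ᵢ = aᵢ+bᵢ (exposed), n₀ᵢ = cᵢ+dᵢ (unexposed), nᵢ = n₁ᵢ+n₀ᵢ.
Stratum 1 (< 50 years): n₁ = 837, n₀ = 3170, n = 4007; a·n₀/n = 392·3170/4007 = 310.1173; c·n₁/n = 434·837/4007 = 90.6559
Stratum 2 (≥ 50 years): n₁ = 3796, n₀ = 2910, n = 6706; a·n₀/n = 2293·2910/6706 = 995.0239; c·n₁/n = 1317·3796/6706 = 745.5013
RR_MH = (310.1173 + 995.0239) / (90.6559 + 745.5013) = 1305.1412 / 836.1572 = 1.56088

1.56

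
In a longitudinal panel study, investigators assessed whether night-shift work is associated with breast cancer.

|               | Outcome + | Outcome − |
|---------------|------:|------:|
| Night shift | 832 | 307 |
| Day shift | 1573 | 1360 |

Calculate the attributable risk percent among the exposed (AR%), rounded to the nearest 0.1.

26.6

Cells: a = 832, b = 307, c = 1573, d = 1360.
Risk in exposed = 832/1139 = 0.73047; risk in unexposed = 1573/2933 = 0.53631.
RR = 0.73047/0.53631 = 1.36202
AR% = (RR − 1)/RR × 100 = (1.36202 − 1)/1.36202 × 100 = 26.5795%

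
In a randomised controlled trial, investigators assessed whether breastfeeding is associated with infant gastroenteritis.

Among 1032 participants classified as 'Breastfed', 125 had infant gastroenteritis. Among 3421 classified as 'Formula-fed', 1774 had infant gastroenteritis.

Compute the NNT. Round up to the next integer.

3

Risk in treated group = 125/1032 = 0.12112; risk in control = 1774/3421 = 0.51856.
Absolute risk reduction = 0.51856 − 0.12112 = 0.39744
NNT = 1 / ARR = 1 / 0.39744 = 2.516 → round up → 3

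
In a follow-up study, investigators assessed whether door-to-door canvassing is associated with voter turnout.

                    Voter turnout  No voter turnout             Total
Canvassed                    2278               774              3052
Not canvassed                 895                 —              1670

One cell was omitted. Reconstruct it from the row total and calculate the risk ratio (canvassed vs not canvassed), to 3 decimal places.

The missing cell is in the unexposed row: 1670 − 895 = 775.
So a = 2278, b = 774, c = 895, d = 775.
RR = [a/(a+b)] / [c/(c+d)] = (2278/3052) / (895/1670) = 0.74640/0.53593 = 1.39272

1.393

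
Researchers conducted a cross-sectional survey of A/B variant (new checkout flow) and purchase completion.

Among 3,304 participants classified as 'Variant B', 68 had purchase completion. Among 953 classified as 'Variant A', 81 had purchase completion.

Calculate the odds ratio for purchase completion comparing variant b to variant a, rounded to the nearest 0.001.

From the description: a = 68, b = 3236, c = 81, d = 872.
OR = (a·d)/(b·c) = (68 × 872) / (3236 × 81) = 59296 / 262116 = 0.22622
Exposure is associated with lower odds of purchase completion (OR = 0.23 < 1).

0.226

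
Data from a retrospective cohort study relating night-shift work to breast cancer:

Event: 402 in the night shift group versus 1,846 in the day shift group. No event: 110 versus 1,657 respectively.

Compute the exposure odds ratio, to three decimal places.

From the description: a = 402, b = 110, c = 1846, d = 1657.
OR = (a·d)/(b·c) = (402 × 1657) / (110 × 1846) = 666114 / 203060 = 3.28038
The odds of breast cancer are about 3.28 times as high in the night shift group.

3.280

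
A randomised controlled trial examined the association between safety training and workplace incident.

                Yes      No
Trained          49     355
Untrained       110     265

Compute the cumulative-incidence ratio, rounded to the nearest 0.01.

Cells: a = 49, b = 355, c = 110, d = 265.
Risk in exposed = 49/404 = 0.12129; risk in unexposed = 110/375 = 0.29333.
RR = 0.12129 / 0.29333 = 0.41348
The risk is 59% lower among the exposed than among the unexposed.

0.41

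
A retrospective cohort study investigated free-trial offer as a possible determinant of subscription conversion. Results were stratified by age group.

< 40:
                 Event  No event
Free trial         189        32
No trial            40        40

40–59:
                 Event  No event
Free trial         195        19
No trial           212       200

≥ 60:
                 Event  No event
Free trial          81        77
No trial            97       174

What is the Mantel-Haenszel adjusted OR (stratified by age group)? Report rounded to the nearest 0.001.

4.280

OR_MH = Σ(aᵢdᵢ/nᵢ) / Σ(bᵢcᵢ/nᵢ), where nᵢ is the stratum total.
Stratum 1 (< 40): n = 301; a·d/n = 189·40/301 = 25.1163; b·c/n = 32·40/301 = 4.2525
Stratum 2 (40–59): n = 626; a·d/n = 195·200/626 = 62.3003; b·c/n = 19·212/626 = 6.4345
Stratum 3 (≥ 60): n = 429; a·d/n = 81·174/429 = 32.8531; b·c/n = 77·97/429 = 17.4103
OR_MH = (25.1163 + 62.3003 + 32.8531) / (4.2525 + 6.4345 + 17.4103) = 120.2697 / 28.0973 = 4.28048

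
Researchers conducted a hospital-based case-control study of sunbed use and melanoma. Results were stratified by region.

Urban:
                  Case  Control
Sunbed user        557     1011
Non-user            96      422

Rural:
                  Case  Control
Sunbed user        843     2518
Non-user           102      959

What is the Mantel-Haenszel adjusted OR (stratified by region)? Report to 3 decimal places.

2.825

OR_MH = Σ(aᵢdᵢ/nᵢ) / Σ(bᵢcᵢ/nᵢ), where nᵢ is the stratum total.
Stratum 1 (Urban): n = 2086; a·d/n = 557·422/2086 = 112.6817; b·c/n = 1011·96/2086 = 46.5273
Stratum 2 (Rural): n = 4422; a·d/n = 843·959/4422 = 182.8216; b·c/n = 2518·102/4422 = 58.0814
OR_MH = (112.6817 + 182.8216) / (46.5273 + 58.0814) = 295.5033 / 104.6087 = 2.82484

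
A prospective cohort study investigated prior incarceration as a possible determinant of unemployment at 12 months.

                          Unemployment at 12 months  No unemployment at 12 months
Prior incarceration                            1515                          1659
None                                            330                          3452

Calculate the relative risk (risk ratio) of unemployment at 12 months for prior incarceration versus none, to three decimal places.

Cells: a = 1515, b = 1659, c = 330, d = 3452.
Risk in exposed = 1515/3174 = 0.47732; risk in unexposed = 330/3782 = 0.08726.
RR = 0.47732 / 0.08726 = 5.47033
The risk among the exposed is 5.47 times that among the unexposed.

5.470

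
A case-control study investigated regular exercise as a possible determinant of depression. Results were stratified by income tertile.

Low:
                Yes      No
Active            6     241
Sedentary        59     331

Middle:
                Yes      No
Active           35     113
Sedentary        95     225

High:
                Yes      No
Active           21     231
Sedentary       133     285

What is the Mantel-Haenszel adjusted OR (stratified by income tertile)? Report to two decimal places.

0.32

OR_MH = Σ(aᵢdᵢ/nᵢ) / Σ(bᵢcᵢ/nᵢ), where nᵢ is the stratum total.
Stratum 1 (Low): n = 637; a·d/n = 6·331/637 = 3.1177; b·c/n = 241·59/637 = 22.3218
Stratum 2 (Middle): n = 468; a·d/n = 35·225/468 = 16.8269; b·c/n = 113·95/468 = 22.9380
Stratum 3 (High): n = 670; a·d/n = 21·285/670 = 8.9328; b·c/n = 231·133/670 = 45.8552
OR_MH = (3.1177 + 16.8269 + 8.9328) / (22.3218 + 22.9380 + 45.8552) = 28.8775 / 91.1151 = 0.31693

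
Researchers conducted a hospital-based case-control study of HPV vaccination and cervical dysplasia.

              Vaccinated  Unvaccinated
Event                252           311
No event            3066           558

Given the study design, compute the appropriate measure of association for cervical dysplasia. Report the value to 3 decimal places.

0.147

Reading the table with exposure as columns: a = 252 (Vaccinated, case), b = 3066 (Vaccinated, non-case), c = 311 (Unvaccinated, case), d = 558.
This is a hospital-based case-control study: participants were sampled on outcome status, so risks in the source population cannot be estimated directly — relative risk is not valid here. The odds ratio is the appropriate measure.
OR = (a·d)/(b·c) = (252 × 558) / (3066 × 311) = 140616 / 953526 = 0.14747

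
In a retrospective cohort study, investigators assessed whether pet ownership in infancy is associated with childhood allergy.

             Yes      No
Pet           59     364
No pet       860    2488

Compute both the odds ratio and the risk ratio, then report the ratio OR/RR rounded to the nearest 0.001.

Cells: a = 59, b = 364, c = 860, d = 2488.
OR = (59·2488)/(364·860) = 146792/313040 = 0.46892
Risk in exposed = 59/423 = 0.13948; risk in unexposed = 860/3348 = 0.25687; RR = 0.54300
OR/RR = 0.46892 / 0.54300 = 0.86358
The outcome is not rare, so the OR lies further from 1 than the RR.

0.864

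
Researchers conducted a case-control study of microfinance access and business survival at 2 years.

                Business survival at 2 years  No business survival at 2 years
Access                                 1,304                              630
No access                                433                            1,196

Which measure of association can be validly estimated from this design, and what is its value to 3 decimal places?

5.717

Cells: a = 1304, b = 630, c = 433, d = 1196.
This is a case-control study: participants were sampled on outcome status, so risks in the source population cannot be estimated directly — relative risk is not valid here. The odds ratio is the appropriate measure.
OR = (a·d)/(b·c) = (1304 × 1196) / (630 × 433) = 1559584 / 272790 = 5.71716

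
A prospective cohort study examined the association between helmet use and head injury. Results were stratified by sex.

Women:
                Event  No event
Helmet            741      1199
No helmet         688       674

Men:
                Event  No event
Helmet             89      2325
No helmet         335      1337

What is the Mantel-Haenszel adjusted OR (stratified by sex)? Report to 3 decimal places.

OR_MH = Σ(aᵢdᵢ/nᵢ) / Σ(bᵢcᵢ/nᵢ), where nᵢ is the stratum total.
Stratum 1 (Women): n = 3302; a·d/n = 741·674/3302 = 151.2520; b·c/n = 1199·688/3302 = 249.8219
Stratum 2 (Men): n = 4086; a·d/n = 89·1337/4086 = 29.1221; b·c/n = 2325·335/4086 = 190.6204
OR_MH = (151.2520 + 29.1221) / (249.8219 + 190.6204) = 180.3741 / 440.4423 = 0.40953

0.410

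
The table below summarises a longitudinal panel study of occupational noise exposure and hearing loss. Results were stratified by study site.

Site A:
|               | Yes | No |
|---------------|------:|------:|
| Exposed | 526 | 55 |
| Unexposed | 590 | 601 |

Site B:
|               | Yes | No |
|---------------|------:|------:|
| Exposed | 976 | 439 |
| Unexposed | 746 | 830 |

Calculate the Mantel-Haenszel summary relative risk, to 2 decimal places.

1.59

RR_MH = Σ(aᵢ·n₀ᵢ/nᵢ) / Σ(cᵢ·n₁ᵢ/nᵢ), with n₁ᵢ = aᵢ+bᵢ (exposed), n₀ᵢ = cᵢ+dᵢ (unexposed), nᵢ = n₁ᵢ+n₀ᵢ.
Stratum 1 (Site A): n₁ = 581, n₀ = 1191, n = 1772; a·n₀/n = 526·1191/1772 = 353.5361; c·n₁/n = 590·581/1772 = 193.4481
Stratum 2 (Site B): n₁ = 1415, n₀ = 1576, n = 2991; a·n₀/n = 976·1576/2991 = 514.2681; c·n₁/n = 746·1415/2991 = 352.9221
RR_MH = (353.5361 + 514.2681) / (193.4481 + 352.9221) = 867.8043 / 546.3702 = 1.58831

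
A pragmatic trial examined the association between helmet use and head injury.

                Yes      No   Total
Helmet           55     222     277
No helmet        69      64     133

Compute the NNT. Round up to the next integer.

Risk in treated group = 55/277 = 0.19856; risk in control = 69/133 = 0.51880.
Absolute risk reduction = 0.51880 − 0.19856 = 0.32024
NNT = 1 / ARR = 1 / 0.32024 = 3.123 → round up → 4

4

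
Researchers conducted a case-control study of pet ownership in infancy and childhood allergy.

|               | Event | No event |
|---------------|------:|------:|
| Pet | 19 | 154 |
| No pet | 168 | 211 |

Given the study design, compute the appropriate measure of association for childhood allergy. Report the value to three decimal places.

Cells: a = 19, b = 154, c = 168, d = 211.
This is a case-control study: participants were sampled on outcome status, so risks in the source population cannot be estimated directly — relative risk is not valid here. The odds ratio is the appropriate measure.
OR = (a·d)/(b·c) = (19 × 211) / (154 × 168) = 4009 / 25872 = 0.15496

0.155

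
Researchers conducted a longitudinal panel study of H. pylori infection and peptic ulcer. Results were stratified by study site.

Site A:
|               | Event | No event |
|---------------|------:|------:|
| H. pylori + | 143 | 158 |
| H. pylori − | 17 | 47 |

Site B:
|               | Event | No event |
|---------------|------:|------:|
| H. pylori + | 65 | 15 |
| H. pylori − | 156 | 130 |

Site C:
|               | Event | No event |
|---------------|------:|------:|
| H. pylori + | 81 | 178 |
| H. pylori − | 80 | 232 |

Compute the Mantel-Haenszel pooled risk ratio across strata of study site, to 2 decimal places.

RR_MH = Σ(aᵢ·n₀ᵢ/nᵢ) / Σ(cᵢ·n₁ᵢ/nᵢ), with n₁ᵢ = aᵢ+bᵢ (exposed), n₀ᵢ = cᵢ+dᵢ (unexposed), nᵢ = n₁ᵢ+n₀ᵢ.
Stratum 1 (Site A): n₁ = 301, n₀ = 64, n = 365; a·n₀/n = 143·64/365 = 25.0740; c·n₁/n = 17·301/365 = 14.0192
Stratum 2 (Site B): n₁ = 80, n₀ = 286, n = 366; a·n₀/n = 65·286/366 = 50.7923; c·n₁/n = 156·80/366 = 34.0984
Stratum 3 (Site C): n₁ = 259, n₀ = 312, n = 571; a·n₀/n = 81·312/571 = 44.2592; c·n₁/n = 80·259/571 = 36.2872
RR_MH = (25.0740 + 50.7923 + 44.2592) / (14.0192 + 34.0984 + 36.2872) = 120.1255 / 84.4048 = 1.42321

1.42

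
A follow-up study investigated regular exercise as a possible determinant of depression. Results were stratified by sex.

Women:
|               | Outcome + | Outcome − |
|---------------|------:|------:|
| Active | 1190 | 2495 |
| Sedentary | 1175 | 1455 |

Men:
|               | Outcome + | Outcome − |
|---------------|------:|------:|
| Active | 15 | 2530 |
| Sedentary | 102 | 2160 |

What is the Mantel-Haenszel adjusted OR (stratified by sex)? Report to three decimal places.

0.542

OR_MH = Σ(aᵢdᵢ/nᵢ) / Σ(bᵢcᵢ/nᵢ), where nᵢ is the stratum total.
Stratum 1 (Women): n = 6315; a·d/n = 1190·1455/6315 = 274.1805; b·c/n = 2495·1175/6315 = 464.2320
Stratum 2 (Men): n = 4807; a·d/n = 15·2160/4807 = 6.7402; b·c/n = 2530·102/4807 = 53.6842
OR_MH = (274.1805 + 6.7402) / (464.2320 + 53.6842) = 280.9207 / 517.9162 = 0.54241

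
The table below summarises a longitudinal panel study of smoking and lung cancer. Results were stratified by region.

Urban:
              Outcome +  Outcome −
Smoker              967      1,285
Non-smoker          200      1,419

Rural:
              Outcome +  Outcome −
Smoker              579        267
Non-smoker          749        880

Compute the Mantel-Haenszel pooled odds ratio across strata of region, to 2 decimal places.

3.81

OR_MH = Σ(aᵢdᵢ/nᵢ) / Σ(bᵢcᵢ/nᵢ), where nᵢ is the stratum total.
Stratum 1 (Urban): n = 3871; a·d/n = 967·1419/3871 = 354.4751; b·c/n = 1285·200/3871 = 66.3911
Stratum 2 (Rural): n = 2475; a·d/n = 579·880/2475 = 205.8667; b·c/n = 267·749/2475 = 80.8012
OR_MH = (354.4751 + 205.8667) / (66.3911 + 80.8012) = 560.3417 / 147.1923 = 3.80687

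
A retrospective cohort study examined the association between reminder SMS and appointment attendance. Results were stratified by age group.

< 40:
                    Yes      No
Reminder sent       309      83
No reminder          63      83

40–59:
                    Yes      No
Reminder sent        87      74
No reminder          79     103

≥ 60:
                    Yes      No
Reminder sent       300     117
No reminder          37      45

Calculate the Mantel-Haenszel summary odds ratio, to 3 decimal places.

OR_MH = Σ(aᵢdᵢ/nᵢ) / Σ(bᵢcᵢ/nᵢ), where nᵢ is the stratum total.
Stratum 1 (< 40): n = 538; a·d/n = 309·83/538 = 47.6710; b·c/n = 83·63/538 = 9.7193
Stratum 2 (40–59): n = 343; a·d/n = 87·103/343 = 26.1254; b·c/n = 74·79/343 = 17.0437
Stratum 3 (≥ 60): n = 499; a·d/n = 300·45/499 = 27.0541; b·c/n = 117·37/499 = 8.6754
OR_MH = (47.6710 + 26.1254 + 27.0541) / (9.7193 + 17.0437 + 8.6754) = 100.8505 / 35.4384 = 2.84580

2.846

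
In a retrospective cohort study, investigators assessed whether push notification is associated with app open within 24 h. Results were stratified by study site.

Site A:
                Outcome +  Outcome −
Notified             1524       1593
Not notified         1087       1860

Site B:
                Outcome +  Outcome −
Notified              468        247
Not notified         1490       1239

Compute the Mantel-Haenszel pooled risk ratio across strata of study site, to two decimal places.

1.28

RR_MH = Σ(aᵢ·n₀ᵢ/nᵢ) / Σ(cᵢ·n₁ᵢ/nᵢ), with n₁ᵢ = aᵢ+bᵢ (exposed), n₀ᵢ = cᵢ+dᵢ (unexposed), nᵢ = n₁ᵢ+n₀ᵢ.
Stratum 1 (Site A): n₁ = 3117, n₀ = 2947, n = 6064; a·n₀/n = 1524·2947/6064 = 740.6379; c·n₁/n = 1087·3117/6064 = 558.7366
Stratum 2 (Site B): n₁ = 715, n₀ = 2729, n = 3444; a·n₀/n = 468·2729/3444 = 370.8397; c·n₁/n = 1490·715/3444 = 309.3351
RR_MH = (740.6379 + 370.8397) / (558.7366 + 309.3351) = 1111.4776 / 868.0717 = 1.28040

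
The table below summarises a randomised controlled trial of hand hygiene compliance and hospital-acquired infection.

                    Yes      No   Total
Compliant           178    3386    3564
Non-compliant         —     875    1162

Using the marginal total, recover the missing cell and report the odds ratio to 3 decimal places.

0.160

The missing cell is in the unexposed row: 1162 − 875 = 287.
So a = 178, b = 3386, c = 287, d = 875.
OR = (a·d)/(b·c) = (178 × 875) / (3386 × 287) = 155750 / 971782 = 0.16027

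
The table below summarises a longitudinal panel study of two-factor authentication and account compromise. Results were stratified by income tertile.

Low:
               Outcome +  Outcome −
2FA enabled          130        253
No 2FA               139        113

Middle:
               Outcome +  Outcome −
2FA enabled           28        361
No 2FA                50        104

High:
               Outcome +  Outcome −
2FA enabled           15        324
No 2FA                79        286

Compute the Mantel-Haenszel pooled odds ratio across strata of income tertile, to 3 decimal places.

0.277

OR_MH = Σ(aᵢdᵢ/nᵢ) / Σ(bᵢcᵢ/nᵢ), where nᵢ is the stratum total.
Stratum 1 (Low): n = 635; a·d/n = 130·113/635 = 23.1339; b·c/n = 253·139/635 = 55.3811
Stratum 2 (Middle): n = 543; a·d/n = 28·104/543 = 5.3628; b·c/n = 361·50/543 = 33.2413
Stratum 3 (High): n = 704; a·d/n = 15·286/704 = 6.0938; b·c/n = 324·79/704 = 36.3580
OR_MH = (23.1339 + 5.3628 + 6.0938) / (55.3811 + 33.2413 + 36.3580) = 34.5904 / 124.9803 = 0.27677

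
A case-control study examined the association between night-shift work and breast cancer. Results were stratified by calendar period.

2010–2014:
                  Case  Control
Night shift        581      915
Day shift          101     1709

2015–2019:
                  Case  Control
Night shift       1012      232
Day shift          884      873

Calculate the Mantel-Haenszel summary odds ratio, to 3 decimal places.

OR_MH = Σ(aᵢdᵢ/nᵢ) / Σ(bᵢcᵢ/nᵢ), where nᵢ is the stratum total.
Stratum 1 (2010–2014): n = 3306; a·d/n = 581·1709/3306 = 300.3415; b·c/n = 915·101/3306 = 27.9537
Stratum 2 (2015–2019): n = 3001; a·d/n = 1012·873/3001 = 294.3939; b·c/n = 232·884/3001 = 68.3399
OR_MH = (300.3415 + 294.3939) / (27.9537 + 68.3399) = 594.7354 / 96.2936 = 6.17627

6.176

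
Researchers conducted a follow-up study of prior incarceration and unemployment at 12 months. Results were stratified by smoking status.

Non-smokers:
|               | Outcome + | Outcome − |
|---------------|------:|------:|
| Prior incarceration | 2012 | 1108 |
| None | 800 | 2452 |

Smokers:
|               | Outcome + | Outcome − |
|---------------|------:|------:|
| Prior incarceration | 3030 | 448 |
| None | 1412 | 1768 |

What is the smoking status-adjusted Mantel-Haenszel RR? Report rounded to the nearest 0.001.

RR_MH = Σ(aᵢ·n₀ᵢ/nᵢ) / Σ(cᵢ·n₁ᵢ/nᵢ), with n₁ᵢ = aᵢ+bᵢ (exposed), n₀ᵢ = cᵢ+dᵢ (unexposed), nᵢ = n₁ᵢ+n₀ᵢ.
Stratum 1 (Non-smokers): n₁ = 3120, n₀ = 3252, n = 6372; a·n₀/n = 2012·3252/6372 = 1026.8399; c·n₁/n = 800·3120/6372 = 391.7137
Stratum 2 (Smokers): n₁ = 3478, n₀ = 3180, n = 6658; a·n₀/n = 3030·3180/6658 = 1447.1913; c·n₁/n = 1412·3478/6658 = 737.5993
RR_MH = (1026.8399 + 1447.1913) / (391.7137 + 737.5993) = 2474.0313 / 1129.3130 = 2.19074

2.191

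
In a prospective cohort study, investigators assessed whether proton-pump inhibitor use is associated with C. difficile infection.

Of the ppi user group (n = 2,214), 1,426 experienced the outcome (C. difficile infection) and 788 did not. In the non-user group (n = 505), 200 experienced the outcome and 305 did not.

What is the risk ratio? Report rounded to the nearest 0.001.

From the description: a = 1426, b = 788, c = 200, d = 305.
Risk in exposed = 1426/2214 = 0.64408; risk in unexposed = 200/505 = 0.39604.
RR = 0.64408 / 0.39604 = 1.62631
The risk among the exposed is 1.63 times that among the unexposed.

1.626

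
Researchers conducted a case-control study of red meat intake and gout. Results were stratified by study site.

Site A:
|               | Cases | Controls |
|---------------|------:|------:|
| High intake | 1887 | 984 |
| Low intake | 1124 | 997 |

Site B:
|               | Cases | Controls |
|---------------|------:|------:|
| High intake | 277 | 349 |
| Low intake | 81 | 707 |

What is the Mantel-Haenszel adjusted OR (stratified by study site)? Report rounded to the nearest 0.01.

OR_MH = Σ(aᵢdᵢ/nᵢ) / Σ(bᵢcᵢ/nᵢ), where nᵢ is the stratum total.
Stratum 1 (Site A): n = 4992; a·d/n = 1887·997/4992 = 376.8708; b·c/n = 984·1124/4992 = 221.5577
Stratum 2 (Site B): n = 1414; a·d/n = 277·707/1414 = 138.5000; b·c/n = 349·81/1414 = 19.9922
OR_MH = (376.8708 + 138.5000) / (221.5577 + 19.9922) = 515.3708 / 241.5499 = 2.13360

2.13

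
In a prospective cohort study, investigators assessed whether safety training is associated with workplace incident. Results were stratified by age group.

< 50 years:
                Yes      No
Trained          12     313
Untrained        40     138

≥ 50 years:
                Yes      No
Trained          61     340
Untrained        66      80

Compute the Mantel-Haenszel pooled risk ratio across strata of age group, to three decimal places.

0.277

RR_MH = Σ(aᵢ·n₀ᵢ/nᵢ) / Σ(cᵢ·n₁ᵢ/nᵢ), with n₁ᵢ = aᵢ+bᵢ (exposed), n₀ᵢ = cᵢ+dᵢ (unexposed), nᵢ = n₁ᵢ+n₀ᵢ.
Stratum 1 (< 50 years): n₁ = 325, n₀ = 178, n = 503; a·n₀/n = 12·178/503 = 4.2465; c·n₁/n = 40·325/503 = 25.8449
Stratum 2 (≥ 50 years): n₁ = 401, n₀ = 146, n = 547; a·n₀/n = 61·146/547 = 16.2815; c·n₁/n = 66·401/547 = 48.3839
RR_MH = (4.2465 + 16.2815) / (25.8449 + 48.3839) = 20.5281 / 74.2288 = 0.27655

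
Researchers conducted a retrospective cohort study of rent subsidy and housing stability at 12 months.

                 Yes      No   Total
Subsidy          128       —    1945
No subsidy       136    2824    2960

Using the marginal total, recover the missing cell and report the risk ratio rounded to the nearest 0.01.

1.43

The missing cell is in the exposed row: 1945 − 128 = 1817.
So a = 128, b = 1817, c = 136, d = 2824.
RR = [a/(a+b)] / [c/(c+d)] = (128/1945) / (136/2960) = 0.06581/0.04595 = 1.43233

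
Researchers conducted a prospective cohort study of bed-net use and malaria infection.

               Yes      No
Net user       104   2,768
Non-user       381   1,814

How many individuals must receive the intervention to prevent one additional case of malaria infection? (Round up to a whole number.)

8

Risk in treated group = 104/2872 = 0.03621; risk in control = 381/2195 = 0.17358.
Absolute risk reduction = 0.17358 − 0.03621 = 0.13736
NNT = 1 / ARR = 1 / 0.13736 = 7.280 → round up → 8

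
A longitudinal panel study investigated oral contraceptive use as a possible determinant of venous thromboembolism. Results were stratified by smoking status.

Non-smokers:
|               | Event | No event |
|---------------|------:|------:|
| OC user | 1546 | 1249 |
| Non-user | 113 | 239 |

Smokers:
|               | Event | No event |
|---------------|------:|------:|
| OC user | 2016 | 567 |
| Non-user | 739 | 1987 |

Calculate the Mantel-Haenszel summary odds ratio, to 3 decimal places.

7.045

OR_MH = Σ(aᵢdᵢ/nᵢ) / Σ(bᵢcᵢ/nᵢ), where nᵢ is the stratum total.
Stratum 1 (Non-smokers): n = 3147; a·d/n = 1546·239/3147 = 117.4115; b·c/n = 1249·113/3147 = 44.8481
Stratum 2 (Smokers): n = 5309; a·d/n = 2016·1987/5309 = 754.5285; b·c/n = 567·739/5309 = 78.9250
OR_MH = (117.4115 + 754.5285) / (44.8481 + 78.9250) = 871.9400 / 123.7731 = 7.04466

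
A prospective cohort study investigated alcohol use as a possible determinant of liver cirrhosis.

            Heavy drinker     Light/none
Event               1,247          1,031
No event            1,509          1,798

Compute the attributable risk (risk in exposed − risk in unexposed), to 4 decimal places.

0.0880

Reading the table with exposure as columns: a = 1247 (Heavy drinker, case), b = 1509 (Heavy drinker, non-case), c = 1031 (Light/none, case), d = 1798.
Risk in exposed = 1247/2756 = 0.452467; risk in unexposed = 1031/2829 = 0.364440.
Risk difference = 0.452467 − 0.364440 = 0.088028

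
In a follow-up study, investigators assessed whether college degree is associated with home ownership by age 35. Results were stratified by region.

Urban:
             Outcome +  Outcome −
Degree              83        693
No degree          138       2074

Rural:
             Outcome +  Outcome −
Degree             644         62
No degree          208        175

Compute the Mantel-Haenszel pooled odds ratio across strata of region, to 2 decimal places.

3.67

OR_MH = Σ(aᵢdᵢ/nᵢ) / Σ(bᵢcᵢ/nᵢ), where nᵢ is the stratum total.
Stratum 1 (Urban): n = 2988; a·d/n = 83·2074/2988 = 57.6111; b·c/n = 693·138/2988 = 32.0060
Stratum 2 (Rural): n = 1089; a·d/n = 644·175/1089 = 103.4894; b·c/n = 62·208/1089 = 11.8421
OR_MH = (57.6111 + 103.4894) / (32.0060 + 11.8421) = 161.1006 / 43.8481 = 3.67406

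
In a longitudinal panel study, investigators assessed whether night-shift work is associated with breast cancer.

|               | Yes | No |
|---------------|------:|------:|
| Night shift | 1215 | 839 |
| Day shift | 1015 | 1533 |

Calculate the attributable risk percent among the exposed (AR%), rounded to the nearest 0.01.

Cells: a = 1215, b = 839, c = 1015, d = 1533.
Risk in exposed = 1215/2054 = 0.59153; risk in unexposed = 1015/2548 = 0.39835.
RR = 0.59153/0.39835 = 1.48494
AR% = (RR − 1)/RR × 100 = (1.48494 − 1)/1.48494 × 100 = 32.6573%

32.66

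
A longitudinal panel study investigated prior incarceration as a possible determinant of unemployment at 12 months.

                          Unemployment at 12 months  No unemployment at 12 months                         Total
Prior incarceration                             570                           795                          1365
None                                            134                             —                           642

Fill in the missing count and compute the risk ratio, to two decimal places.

The missing cell is in the unexposed row: 642 − 134 = 508.
So a = 570, b = 795, c = 134, d = 508.
RR = [a/(a+b)] / [c/(c+d)] = (570/1365) / (134/642) = 0.41758/0.20872 = 2.00066

2.00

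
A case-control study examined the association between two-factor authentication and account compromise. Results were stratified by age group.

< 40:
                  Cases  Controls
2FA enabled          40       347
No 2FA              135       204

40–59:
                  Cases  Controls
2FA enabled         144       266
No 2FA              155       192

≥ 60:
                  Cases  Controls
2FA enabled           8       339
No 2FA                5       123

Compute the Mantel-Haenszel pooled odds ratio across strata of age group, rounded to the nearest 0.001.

0.407

OR_MH = Σ(aᵢdᵢ/nᵢ) / Σ(bᵢcᵢ/nᵢ), where nᵢ is the stratum total.
Stratum 1 (< 40): n = 726; a·d/n = 40·204/726 = 11.2397; b·c/n = 347·135/726 = 64.5248
Stratum 2 (40–59): n = 757; a·d/n = 144·192/757 = 36.5231; b·c/n = 266·155/757 = 54.4650
Stratum 3 (≥ 60): n = 475; a·d/n = 8·123/475 = 2.0716; b·c/n = 339·5/475 = 3.5684
OR_MH = (11.2397 + 36.5231 + 2.0716) / (64.5248 + 54.4650 + 3.5684) = 49.8344 / 122.5582 = 0.40662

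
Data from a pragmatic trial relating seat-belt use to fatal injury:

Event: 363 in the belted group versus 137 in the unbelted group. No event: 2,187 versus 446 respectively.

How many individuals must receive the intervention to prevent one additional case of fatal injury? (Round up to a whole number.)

Risk in treated group = 363/2550 = 0.14235; risk in control = 137/583 = 0.23499.
Absolute risk reduction = 0.23499 − 0.14235 = 0.09264
NNT = 1 / ARR = 1 / 0.09264 = 10.795 → round up → 11

11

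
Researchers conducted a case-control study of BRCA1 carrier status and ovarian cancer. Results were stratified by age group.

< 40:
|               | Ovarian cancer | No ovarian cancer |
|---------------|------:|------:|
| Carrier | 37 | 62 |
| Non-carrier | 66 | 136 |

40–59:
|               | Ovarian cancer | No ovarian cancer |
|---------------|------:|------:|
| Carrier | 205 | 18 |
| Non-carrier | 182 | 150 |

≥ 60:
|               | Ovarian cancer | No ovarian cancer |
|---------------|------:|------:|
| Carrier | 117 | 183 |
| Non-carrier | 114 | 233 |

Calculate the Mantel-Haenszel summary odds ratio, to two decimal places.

2.21

OR_MH = Σ(aᵢdᵢ/nᵢ) / Σ(bᵢcᵢ/nᵢ), where nᵢ is the stratum total.
Stratum 1 (< 40): n = 301; a·d/n = 37·136/301 = 16.7176; b·c/n = 62·66/301 = 13.5947
Stratum 2 (40–59): n = 555; a·d/n = 205·150/555 = 55.4054; b·c/n = 18·182/555 = 5.9027
Stratum 3 (≥ 60): n = 647; a·d/n = 117·233/647 = 42.1345; b·c/n = 183·114/647 = 32.2442
OR_MH = (16.7176 + 55.4054 + 42.1345) / (13.5947 + 5.9027 + 32.2442) = 114.2575 / 51.7416 = 2.20823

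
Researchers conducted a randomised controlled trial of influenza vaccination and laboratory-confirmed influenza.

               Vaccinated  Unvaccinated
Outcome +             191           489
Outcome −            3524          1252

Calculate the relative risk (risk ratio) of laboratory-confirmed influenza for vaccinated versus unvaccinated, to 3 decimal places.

Reading the table with exposure as columns: a = 191 (Vaccinated, case), b = 3524 (Vaccinated, non-case), c = 489 (Unvaccinated, case), d = 1252.
Risk in exposed = 191/3715 = 0.05141; risk in unexposed = 489/1741 = 0.28087.
RR = 0.05141 / 0.28087 = 0.18305
The risk is 82% lower among the exposed than among the unexposed.

0.183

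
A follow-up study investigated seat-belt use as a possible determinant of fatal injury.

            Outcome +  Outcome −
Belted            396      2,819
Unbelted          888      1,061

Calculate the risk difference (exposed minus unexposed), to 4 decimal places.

Cells: a = 396, b = 2819, c = 888, d = 1061.
Risk in exposed = 396/3215 = 0.123173; risk in unexposed = 888/1949 = 0.455618.
Risk difference = 0.123173 − 0.455618 = -0.332446

-0.3324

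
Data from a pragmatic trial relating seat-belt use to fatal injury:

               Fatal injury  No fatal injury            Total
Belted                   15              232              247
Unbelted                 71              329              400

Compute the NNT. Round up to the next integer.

9

Risk in treated group = 15/247 = 0.06073; risk in control = 71/400 = 0.17750.
Absolute risk reduction = 0.17750 − 0.06073 = 0.11677
NNT = 1 / ARR = 1 / 0.11677 = 8.564 → round up → 9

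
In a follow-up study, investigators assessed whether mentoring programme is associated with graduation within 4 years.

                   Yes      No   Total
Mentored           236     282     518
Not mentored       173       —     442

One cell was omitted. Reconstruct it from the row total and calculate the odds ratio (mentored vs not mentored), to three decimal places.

The missing cell is in the unexposed row: 442 − 173 = 269.
So a = 236, b = 282, c = 173, d = 269.
OR = (a·d)/(b·c) = (236 × 269) / (282 × 173) = 63484 / 48786 = 1.30127

1.301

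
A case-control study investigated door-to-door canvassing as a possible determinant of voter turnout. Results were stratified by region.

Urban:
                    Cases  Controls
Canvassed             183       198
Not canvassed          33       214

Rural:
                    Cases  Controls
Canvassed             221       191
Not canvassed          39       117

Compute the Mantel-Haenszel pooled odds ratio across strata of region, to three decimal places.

4.587

OR_MH = Σ(aᵢdᵢ/nᵢ) / Σ(bᵢcᵢ/nᵢ), where nᵢ is the stratum total.
Stratum 1 (Urban): n = 628; a·d/n = 183·214/628 = 62.3599; b·c/n = 198·33/628 = 10.4045
Stratum 2 (Rural): n = 568; a·d/n = 221·117/568 = 45.5229; b·c/n = 191·39/568 = 13.1144
OR_MH = (62.3599 + 45.5229) / (10.4045 + 13.1144) = 107.8828 / 23.5189 = 4.58707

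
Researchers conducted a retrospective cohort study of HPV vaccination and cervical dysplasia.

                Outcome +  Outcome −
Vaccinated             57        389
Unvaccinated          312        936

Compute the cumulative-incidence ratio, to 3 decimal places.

0.511

Cells: a = 57, b = 389, c = 312, d = 936.
Risk in exposed = 57/446 = 0.12780; risk in unexposed = 312/1248 = 0.25000.
RR = 0.12780 / 0.25000 = 0.51121
The risk is 49% lower among the exposed than among the unexposed.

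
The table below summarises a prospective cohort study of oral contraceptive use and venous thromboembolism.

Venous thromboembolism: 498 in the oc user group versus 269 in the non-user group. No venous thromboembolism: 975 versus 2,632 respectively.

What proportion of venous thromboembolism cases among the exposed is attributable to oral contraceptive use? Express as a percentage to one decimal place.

From the description: a = 498, b = 975, c = 269, d = 2632.
Risk in exposed = 498/1473 = 0.33809; risk in unexposed = 269/2901 = 0.09273.
RR = 0.33809/0.09273 = 3.64605
AR% = (RR − 1)/RR × 100 = (3.64605 − 1)/3.64605 × 100 = 72.5730%

72.6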